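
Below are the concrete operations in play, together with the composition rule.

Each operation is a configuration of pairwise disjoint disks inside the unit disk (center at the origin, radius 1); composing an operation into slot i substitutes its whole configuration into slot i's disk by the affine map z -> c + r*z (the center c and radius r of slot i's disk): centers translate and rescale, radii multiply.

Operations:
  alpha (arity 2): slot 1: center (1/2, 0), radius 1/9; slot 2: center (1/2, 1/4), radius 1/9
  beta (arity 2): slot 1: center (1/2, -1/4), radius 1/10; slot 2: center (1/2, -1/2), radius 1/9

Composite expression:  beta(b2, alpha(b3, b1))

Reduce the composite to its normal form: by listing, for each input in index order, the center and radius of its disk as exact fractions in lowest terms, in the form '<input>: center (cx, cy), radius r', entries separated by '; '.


Only the slot chain above each b matters under beta; compose those maps.
tracing b2 down its 1-map path: center (1/2, -1/4), radius 1/10
tracing b3 down its 2-map path: center (5/9, -1/2), radius 1/81
tracing b1 down its 2-map path: center (5/9, -17/36), radius 1/81

b1: center (5/9, -17/36), radius 1/81; b2: center (1/2, -1/4), radius 1/10; b3: center (5/9, -1/2), radius 1/81


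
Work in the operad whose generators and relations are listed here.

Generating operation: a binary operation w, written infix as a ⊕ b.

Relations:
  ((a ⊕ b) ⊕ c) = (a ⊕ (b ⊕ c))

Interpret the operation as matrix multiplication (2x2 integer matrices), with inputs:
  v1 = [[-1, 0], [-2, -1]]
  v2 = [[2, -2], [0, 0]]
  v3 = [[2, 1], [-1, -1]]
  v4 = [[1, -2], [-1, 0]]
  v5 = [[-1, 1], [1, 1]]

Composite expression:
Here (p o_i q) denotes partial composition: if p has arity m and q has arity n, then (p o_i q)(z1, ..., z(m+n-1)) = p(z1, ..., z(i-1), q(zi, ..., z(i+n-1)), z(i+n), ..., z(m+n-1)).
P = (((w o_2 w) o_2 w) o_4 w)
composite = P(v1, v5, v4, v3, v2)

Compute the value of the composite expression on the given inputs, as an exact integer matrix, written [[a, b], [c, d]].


(v5 ⊕ v4) = [[-2, 2], [0, -2]]
(v3 ⊕ v2) = [[4, -4], [-2, 2]]
((v5 ⊕ v4) ⊕ (v3 ⊕ v2)) = [[-12, 12], [4, -4]]
(v1 ⊕ ((v5 ⊕ v4) ⊕ (v3 ⊕ v2))) = [[12, -12], [20, -20]]

[[12, -12], [20, -20]]


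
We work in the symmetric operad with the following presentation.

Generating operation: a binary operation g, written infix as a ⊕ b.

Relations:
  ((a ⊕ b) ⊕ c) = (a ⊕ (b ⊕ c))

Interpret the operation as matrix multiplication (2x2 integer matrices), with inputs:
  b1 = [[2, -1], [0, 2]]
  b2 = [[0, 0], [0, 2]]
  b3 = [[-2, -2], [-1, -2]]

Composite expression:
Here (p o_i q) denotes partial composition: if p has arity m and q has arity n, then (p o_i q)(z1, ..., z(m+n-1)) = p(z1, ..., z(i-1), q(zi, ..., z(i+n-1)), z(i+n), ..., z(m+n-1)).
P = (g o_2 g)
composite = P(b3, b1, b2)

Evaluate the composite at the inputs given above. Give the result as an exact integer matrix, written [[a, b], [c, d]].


(b1 ⊕ b2) = [[0, -2], [0, 4]]
(b3 ⊕ (b1 ⊕ b2)) = [[0, -4], [0, -6]]

[[0, -4], [0, -6]]


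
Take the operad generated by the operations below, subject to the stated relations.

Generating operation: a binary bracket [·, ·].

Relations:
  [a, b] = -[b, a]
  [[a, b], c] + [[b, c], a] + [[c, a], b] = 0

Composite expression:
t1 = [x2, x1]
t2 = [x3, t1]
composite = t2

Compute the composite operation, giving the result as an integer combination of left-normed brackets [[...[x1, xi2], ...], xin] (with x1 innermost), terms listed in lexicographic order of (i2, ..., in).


Expand each bracket as ab - ba; the x1-initial words give the coefficients.
Composite bracket: [x3, [x2, x1]]
Applying ab - ba throughout gives 4 signed words (2^2 = 4).
Collect the words opening with x1:
  word x1x2x3 has sign +1, contributing +[[x1, x2], x3]

[[x1, x2], x3]


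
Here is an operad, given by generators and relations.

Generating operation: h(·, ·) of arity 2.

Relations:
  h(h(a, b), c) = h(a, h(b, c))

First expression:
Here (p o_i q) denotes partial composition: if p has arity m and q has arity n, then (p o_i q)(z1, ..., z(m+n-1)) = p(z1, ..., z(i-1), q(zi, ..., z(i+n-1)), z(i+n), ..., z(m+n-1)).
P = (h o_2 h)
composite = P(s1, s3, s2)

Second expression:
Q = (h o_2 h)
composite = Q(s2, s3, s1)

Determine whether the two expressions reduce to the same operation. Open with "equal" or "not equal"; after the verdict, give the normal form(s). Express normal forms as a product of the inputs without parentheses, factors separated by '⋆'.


The first expression, normalized: s1 ⋆ s3 ⋆ s2
The second expression, normalized: s2 ⋆ s3 ⋆ s1
The forms do not match — not equal.

not equal; first: s1 ⋆ s3 ⋆ s2; second: s2 ⋆ s3 ⋆ s1


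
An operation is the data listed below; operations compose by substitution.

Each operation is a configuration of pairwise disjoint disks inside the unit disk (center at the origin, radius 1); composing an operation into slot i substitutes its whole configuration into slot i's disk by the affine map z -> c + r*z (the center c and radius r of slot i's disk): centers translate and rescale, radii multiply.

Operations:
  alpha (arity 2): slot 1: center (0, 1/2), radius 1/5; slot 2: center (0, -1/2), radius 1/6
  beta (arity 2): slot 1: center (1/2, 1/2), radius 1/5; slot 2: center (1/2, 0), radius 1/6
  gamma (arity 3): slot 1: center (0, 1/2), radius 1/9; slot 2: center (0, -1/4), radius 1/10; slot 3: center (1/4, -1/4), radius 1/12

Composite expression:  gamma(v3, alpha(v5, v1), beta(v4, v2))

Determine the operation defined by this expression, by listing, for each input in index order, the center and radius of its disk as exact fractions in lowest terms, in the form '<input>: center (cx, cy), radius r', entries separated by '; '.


v1: center (0, -3/10), radius 1/60; v2: center (7/24, -1/4), radius 1/72; v3: center (0, 1/2), radius 1/9; v4: center (7/24, -5/24), radius 1/60; v5: center (0, -1/5), radius 1/50


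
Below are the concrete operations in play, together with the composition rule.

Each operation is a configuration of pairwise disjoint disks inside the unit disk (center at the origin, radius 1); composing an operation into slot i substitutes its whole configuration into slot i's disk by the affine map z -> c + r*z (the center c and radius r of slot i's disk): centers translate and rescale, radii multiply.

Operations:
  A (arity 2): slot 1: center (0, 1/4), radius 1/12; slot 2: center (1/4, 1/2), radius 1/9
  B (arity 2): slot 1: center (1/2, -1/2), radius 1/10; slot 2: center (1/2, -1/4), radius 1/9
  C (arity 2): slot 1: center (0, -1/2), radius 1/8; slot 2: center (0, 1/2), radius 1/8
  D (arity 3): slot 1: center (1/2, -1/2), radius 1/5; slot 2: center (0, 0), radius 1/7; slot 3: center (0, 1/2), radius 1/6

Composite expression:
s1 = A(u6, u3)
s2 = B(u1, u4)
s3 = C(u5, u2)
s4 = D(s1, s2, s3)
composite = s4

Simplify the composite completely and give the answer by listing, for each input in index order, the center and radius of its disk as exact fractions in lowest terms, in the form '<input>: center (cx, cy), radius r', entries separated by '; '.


u1: center (1/14, -1/14), radius 1/70; u2: center (0, 7/12), radius 1/48; u3: center (11/20, -2/5), radius 1/45; u4: center (1/14, -1/28), radius 1/63; u5: center (0, 5/12), radius 1/48; u6: center (1/2, -9/20), radius 1/60

Below D, radii multiply path by path; the u-disk centers shift.
u6 passes through 2 substitutions, ending at center (1/2, -9/20), radius 1/60
u3 passes through 2 substitutions, ending at center (11/20, -2/5), radius 1/45
u1 passes through 2 substitutions, ending at center (1/14, -1/14), radius 1/70
u4 passes through 2 substitutions, ending at center (1/14, -1/28), radius 1/63
u5 passes through 2 substitutions, ending at center (0, 5/12), radius 1/48
u2 passes through 2 substitutions, ending at center (0, 7/12), radius 1/48


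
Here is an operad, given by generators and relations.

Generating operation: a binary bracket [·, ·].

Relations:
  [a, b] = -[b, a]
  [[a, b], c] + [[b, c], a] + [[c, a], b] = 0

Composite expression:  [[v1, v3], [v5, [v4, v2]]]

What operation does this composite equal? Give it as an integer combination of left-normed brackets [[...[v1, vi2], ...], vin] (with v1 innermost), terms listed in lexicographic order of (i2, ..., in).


[[[[v1, v3], v2], v4], v5] - [[[[v1, v3], v4], v2], v5] - [[[[v1, v3], v5], v2], v4] + [[[[v1, v3], v5], v4], v2]


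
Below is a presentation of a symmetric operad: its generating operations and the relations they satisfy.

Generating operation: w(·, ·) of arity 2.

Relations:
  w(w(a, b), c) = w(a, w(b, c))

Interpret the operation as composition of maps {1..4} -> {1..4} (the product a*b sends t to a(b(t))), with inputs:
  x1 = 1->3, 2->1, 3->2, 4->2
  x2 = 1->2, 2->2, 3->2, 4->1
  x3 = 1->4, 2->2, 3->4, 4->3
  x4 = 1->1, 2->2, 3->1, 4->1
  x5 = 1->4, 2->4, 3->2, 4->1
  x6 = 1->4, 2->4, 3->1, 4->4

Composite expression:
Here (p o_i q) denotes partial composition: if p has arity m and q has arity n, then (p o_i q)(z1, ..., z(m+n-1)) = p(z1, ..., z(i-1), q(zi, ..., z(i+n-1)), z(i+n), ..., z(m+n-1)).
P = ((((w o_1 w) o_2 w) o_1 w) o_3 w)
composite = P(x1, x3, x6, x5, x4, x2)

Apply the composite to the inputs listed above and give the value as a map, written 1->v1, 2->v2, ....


1->2, 2->2, 3->2, 4->2

w(x1, x3) = 1->2, 2->1, 3->2, 4->2
w(x6, x5) = 1->4, 2->4, 3->4, 4->4
w(w(x6, x5), x4) = 1->4, 2->4, 3->4, 4->4
w(w(x1, x3), w(w(x6, x5), x4)) = 1->2, 2->2, 3->2, 4->2
w(w(w(x1, x3), w(w(x6, x5), x4)), x2) = 1->2, 2->2, 3->2, 4->2


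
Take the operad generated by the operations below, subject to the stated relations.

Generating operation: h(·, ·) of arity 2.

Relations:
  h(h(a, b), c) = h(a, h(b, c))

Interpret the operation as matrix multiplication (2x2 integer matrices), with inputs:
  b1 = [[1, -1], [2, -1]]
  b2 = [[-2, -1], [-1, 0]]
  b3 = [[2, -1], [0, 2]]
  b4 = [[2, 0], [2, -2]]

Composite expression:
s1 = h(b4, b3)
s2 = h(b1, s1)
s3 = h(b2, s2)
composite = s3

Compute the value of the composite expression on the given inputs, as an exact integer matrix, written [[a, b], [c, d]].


h(b4, b3) = [[4, -2], [4, -6]]
h(b1, h(b4, b3)) = [[0, 4], [4, 2]]
h(b2, h(b1, h(b4, b3))) = [[-4, -10], [0, -4]]

[[-4, -10], [0, -4]]


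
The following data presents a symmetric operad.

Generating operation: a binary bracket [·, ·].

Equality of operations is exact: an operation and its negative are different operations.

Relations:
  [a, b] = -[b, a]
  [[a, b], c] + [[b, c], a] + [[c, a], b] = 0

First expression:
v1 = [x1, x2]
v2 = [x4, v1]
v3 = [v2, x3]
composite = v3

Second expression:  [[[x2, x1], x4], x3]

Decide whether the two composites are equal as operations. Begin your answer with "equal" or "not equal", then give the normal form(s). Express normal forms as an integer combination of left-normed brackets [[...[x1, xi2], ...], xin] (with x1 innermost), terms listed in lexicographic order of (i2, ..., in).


equal — both sides give -[[[x1, x2], x4], x3]

The first composite normalizes to -[[[x1, x2], x4], x3]
The second composite normalizes to -[[[x1, x2], x4], x3]
One common form — equal.


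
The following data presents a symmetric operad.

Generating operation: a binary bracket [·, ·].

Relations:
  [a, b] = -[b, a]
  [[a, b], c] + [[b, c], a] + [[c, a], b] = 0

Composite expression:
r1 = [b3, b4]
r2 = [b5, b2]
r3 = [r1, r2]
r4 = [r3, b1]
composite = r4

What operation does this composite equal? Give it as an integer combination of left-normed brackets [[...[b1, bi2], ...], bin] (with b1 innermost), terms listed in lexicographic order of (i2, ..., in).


Skip Jacobi rewriting: expand, keep b1-initial words, read off terms.
Composite bracket: [[[b3, b4], [b5, b2]], b1]
Under [a, b] = ab - ba we get 16 signed associative words (2^4 = 16).
Coefficients come from the b1-initial words:
  word b1b2b5b3b4 has sign -1, contributing -[[[[b1, b2], b5], b3], b4]
  word b1b2b5b4b3 has sign +1, contributing +[[[[b1, b2], b5], b4], b3]
  word b1b3b4b2b5 has sign +1, contributing +[[[[b1, b3], b4], b2], b5]
  word b1b3b4b5b2 has sign -1, contributing -[[[[b1, b3], b4], b5], b2]
  word b1b4b3b2b5 has sign -1, contributing -[[[[b1, b4], b3], b2], b5]
  word b1b4b3b5b2 has sign +1, contributing +[[[[b1, b4], b3], b5], b2]
  word b1b5b2b3b4 has sign +1, contributing +[[[[b1, b5], b2], b3], b4]
  word b1b5b2b4b3 has sign -1, contributing -[[[[b1, b5], b2], b4], b3]

-[[[[b1, b2], b5], b3], b4] + [[[[b1, b2], b5], b4], b3] + [[[[b1, b3], b4], b2], b5] - [[[[b1, b3], b4], b5], b2] - [[[[b1, b4], b3], b2], b5] + [[[[b1, b4], b3], b5], b2] + [[[[b1, b5], b2], b3], b4] - [[[[b1, b5], b2], b4], b3]


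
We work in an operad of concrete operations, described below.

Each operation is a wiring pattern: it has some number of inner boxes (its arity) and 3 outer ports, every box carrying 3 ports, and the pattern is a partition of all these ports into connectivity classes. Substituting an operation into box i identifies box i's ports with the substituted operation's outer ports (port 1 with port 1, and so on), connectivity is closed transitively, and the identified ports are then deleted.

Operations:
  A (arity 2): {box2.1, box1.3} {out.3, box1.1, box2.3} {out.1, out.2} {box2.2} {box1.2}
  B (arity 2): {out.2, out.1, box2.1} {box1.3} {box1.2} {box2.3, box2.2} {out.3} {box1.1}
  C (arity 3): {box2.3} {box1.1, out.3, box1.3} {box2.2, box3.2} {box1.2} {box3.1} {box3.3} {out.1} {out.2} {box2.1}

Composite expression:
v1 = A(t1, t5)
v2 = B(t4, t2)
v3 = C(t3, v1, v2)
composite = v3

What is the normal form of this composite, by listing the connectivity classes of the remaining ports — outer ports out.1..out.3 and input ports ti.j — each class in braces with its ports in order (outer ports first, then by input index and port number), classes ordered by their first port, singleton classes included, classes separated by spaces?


{out.1} {out.2} {out.3, t3.1, t3.3} {t1.1, t5.3} {t1.2} {t1.3, t5.1} {t2.1} {t2.2, t2.3} {t3.2} {t4.1} {t4.2} {t4.3} {t5.2}

Reachability decides: close wires over C-identified ports.
the subtree at A composes to {out.1, out.2} {out.3, t1.1, t5.3} {t1.2} {t1.3, t5.1} {t5.2} on (t1, t5); out.j = own outer ports
the subtree at B composes to {out.1, out.2, t2.1} {out.3} {t2.2, t2.3} {t4.1} {t4.2} {t4.3} on (t4, t2); out.j = own outer ports
the subtree at C composes to {out.1} {out.2} {out.3, t3.1, t3.3} {t1.1, t5.3} {t1.2} {t1.3, t5.1} {t2.1} {t2.2, t2.3} {t3.2} {t4.1} {t4.2} {t4.3} {t5.2} on (t3, t1, t5, t4, t2); out.j = own outer ports


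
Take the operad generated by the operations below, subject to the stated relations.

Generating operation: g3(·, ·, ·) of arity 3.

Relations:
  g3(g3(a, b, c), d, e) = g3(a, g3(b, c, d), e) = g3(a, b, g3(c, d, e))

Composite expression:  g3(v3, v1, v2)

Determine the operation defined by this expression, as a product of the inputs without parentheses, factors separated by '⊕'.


v3 ⊕ v1 ⊕ v2

Under associativity of g3, the answer is the v's in reading order.
g3(v3, v1, v2) spells out as v3 ⊕ v1 ⊕ v2


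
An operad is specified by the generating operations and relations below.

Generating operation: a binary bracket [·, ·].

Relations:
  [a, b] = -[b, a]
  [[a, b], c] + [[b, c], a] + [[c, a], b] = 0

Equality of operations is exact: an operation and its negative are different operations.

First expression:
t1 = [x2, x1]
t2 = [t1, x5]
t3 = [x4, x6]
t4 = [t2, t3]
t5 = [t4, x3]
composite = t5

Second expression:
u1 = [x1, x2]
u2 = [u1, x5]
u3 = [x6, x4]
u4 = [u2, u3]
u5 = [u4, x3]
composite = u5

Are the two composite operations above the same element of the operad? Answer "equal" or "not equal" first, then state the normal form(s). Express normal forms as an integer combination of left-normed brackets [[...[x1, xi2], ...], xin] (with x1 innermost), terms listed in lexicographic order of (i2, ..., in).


equal: each reduces to -[[[[[x1, x2], x5], x4], x6], x3] + [[[[[x1, x2], x5], x6], x4], x3]

The first expression, normalized: -[[[[[x1, x2], x5], x4], x6], x3] + [[[[[x1, x2], x5], x6], x4], x3]
The second expression, normalized: -[[[[[x1, x2], x5], x4], x6], x3] + [[[[[x1, x2], x5], x6], x4], x3]
Both agree, so they are equal.


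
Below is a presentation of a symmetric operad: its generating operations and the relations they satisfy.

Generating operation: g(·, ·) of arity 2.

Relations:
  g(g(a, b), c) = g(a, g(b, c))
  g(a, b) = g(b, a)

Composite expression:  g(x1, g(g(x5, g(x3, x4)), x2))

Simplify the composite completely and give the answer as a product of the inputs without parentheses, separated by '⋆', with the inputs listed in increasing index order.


x1 ⋆ x2 ⋆ x3 ⋆ x4 ⋆ x5

Key point: g commutes, so take the x-inputs in any fixed order.
g(x3, x4) unparenthesizes to x3 ⋆ x4
g(x5, g(x3, x4)) unparenthesizes to x5 ⋆ x3 ⋆ x4
g(g(x5, g(x3, x4)), x2) unparenthesizes to x5 ⋆ x3 ⋆ x4 ⋆ x2
g(x1, g(g(x5, g(x3, x4)), x2)) unparenthesizes to x1 ⋆ x5 ⋆ x3 ⋆ x4 ⋆ x2
rearranged into index order: x1 ⋆ x2 ⋆ x3 ⋆ x4 ⋆ x5


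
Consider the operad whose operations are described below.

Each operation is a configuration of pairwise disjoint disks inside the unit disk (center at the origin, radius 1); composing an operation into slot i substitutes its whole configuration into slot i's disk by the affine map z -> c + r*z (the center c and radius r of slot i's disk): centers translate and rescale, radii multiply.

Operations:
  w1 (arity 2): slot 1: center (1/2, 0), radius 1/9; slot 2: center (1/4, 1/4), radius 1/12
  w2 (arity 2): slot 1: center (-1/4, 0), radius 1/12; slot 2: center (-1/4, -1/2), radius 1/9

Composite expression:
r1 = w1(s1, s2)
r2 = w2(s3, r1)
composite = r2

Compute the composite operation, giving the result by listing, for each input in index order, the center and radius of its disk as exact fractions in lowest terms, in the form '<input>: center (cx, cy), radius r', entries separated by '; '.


s1: center (-7/36, -1/2), radius 1/81; s2: center (-2/9, -17/36), radius 1/108; s3: center (-1/4, 0), radius 1/12


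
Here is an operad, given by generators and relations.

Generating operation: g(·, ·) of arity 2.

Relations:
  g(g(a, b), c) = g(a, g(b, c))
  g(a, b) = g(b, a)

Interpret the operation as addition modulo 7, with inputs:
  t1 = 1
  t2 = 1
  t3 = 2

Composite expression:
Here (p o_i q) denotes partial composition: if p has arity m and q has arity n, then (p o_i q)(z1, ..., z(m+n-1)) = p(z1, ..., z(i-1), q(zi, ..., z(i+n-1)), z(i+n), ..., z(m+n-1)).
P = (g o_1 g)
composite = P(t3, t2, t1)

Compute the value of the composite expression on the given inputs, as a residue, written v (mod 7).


g(t3, t2) = 3
g(g(t3, t2), t1) = 4

4 (mod 7)


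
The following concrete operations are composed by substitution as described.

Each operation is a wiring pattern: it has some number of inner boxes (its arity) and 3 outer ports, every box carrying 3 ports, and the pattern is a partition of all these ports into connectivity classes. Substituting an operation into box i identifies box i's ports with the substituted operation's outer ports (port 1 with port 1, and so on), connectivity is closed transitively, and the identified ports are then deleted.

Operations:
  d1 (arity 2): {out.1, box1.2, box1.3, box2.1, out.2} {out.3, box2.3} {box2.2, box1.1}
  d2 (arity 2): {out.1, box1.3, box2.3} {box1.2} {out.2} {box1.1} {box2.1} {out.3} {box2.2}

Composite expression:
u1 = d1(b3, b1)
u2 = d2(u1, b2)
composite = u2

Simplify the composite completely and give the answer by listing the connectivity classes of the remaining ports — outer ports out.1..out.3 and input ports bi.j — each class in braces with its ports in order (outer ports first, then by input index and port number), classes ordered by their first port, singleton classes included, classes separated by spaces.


{out.1, b1.3, b2.3} {out.2} {out.3} {b1.1, b3.2, b3.3} {b1.2, b3.1} {b2.1} {b2.2}

After gluing at d2, chains via deleted ports link the b-ports.
stage d1: inputs (b3, b1), connectivity {out.1, out.2, b1.1, b3.2, b3.3} {out.3, b1.3} {b1.2, b3.1}, out.j its boundary
stage d2: inputs (b3, b1, b2), connectivity {out.1, b1.3, b2.3} {out.2} {out.3} {b1.1, b3.2, b3.3} {b1.2, b3.1} {b2.1} {b2.2}, out.j its boundary


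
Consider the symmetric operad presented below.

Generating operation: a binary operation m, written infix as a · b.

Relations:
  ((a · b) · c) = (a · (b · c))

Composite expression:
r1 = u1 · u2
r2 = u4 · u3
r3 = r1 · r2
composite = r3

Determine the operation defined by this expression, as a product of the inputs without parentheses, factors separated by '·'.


u1 · u2 · u4 · u3

All parenthesizations of m agree; list the u-inputs left to right.
(u1 · u2) linearizes to u1 · u2
(u4 · u3) linearizes to u4 · u3
((u1 · u2) · (u4 · u3)) linearizes to u1 · u2 · u4 · u3


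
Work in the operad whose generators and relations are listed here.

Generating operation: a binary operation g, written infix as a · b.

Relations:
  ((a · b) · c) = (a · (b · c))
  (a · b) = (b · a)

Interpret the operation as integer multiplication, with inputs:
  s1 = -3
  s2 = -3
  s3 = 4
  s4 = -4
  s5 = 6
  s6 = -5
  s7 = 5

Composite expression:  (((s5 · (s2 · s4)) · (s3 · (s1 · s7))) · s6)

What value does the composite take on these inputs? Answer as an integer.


21600

(s2 · s4) = 12
(s5 · (s2 · s4)) = 72
(s1 · s7) = -15
(s3 · (s1 · s7)) = -60
((s5 · (s2 · s4)) · (s3 · (s1 · s7))) = -4320
(((s5 · (s2 · s4)) · (s3 · (s1 · s7))) · s6) = 21600


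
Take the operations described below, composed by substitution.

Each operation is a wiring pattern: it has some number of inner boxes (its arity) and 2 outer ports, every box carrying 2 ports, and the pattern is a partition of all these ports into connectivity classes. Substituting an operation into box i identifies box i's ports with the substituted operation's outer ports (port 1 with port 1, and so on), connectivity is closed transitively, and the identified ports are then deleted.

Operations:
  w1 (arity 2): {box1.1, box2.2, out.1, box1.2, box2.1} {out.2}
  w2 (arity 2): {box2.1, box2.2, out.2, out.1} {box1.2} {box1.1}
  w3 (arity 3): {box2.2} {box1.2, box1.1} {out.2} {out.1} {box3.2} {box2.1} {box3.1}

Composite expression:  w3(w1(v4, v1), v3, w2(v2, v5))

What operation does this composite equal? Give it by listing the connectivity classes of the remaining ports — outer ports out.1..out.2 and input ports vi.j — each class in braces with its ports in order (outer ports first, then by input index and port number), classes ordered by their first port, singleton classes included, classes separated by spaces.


Connectivity passes through glued w3-boundaries; trace each wire chain.
w1 over (v4, v1) gives {out.1, v1.1, v1.2, v4.1, v4.2} {out.2}, out.j being that stage's outer ports
w2 over (v2, v5) gives {out.1, out.2, v5.1, v5.2} {v2.1} {v2.2}, out.j being that stage's outer ports
w3 over (v4, v1, v3, v2, v5) gives {out.1} {out.2} {v1.1, v1.2, v4.1, v4.2} {v2.1} {v2.2} {v3.1} {v3.2} {v5.1, v5.2}, out.j being that stage's outer ports

{out.1} {out.2} {v1.1, v1.2, v4.1, v4.2} {v2.1} {v2.2} {v3.1} {v3.2} {v5.1, v5.2}


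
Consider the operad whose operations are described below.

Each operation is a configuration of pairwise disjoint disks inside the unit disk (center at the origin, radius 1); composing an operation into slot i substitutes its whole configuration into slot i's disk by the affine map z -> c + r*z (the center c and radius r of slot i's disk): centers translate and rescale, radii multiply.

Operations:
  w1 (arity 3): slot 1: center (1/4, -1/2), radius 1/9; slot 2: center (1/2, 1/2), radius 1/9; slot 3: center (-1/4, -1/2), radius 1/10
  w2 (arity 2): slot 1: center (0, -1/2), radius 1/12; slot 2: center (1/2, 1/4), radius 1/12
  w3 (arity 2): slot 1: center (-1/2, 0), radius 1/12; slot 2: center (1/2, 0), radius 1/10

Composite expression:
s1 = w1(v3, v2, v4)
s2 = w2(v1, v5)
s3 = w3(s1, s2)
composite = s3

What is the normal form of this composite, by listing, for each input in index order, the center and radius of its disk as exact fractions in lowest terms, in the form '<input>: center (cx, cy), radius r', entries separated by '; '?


v1: center (1/2, -1/20), radius 1/120; v2: center (-11/24, 1/24), radius 1/108; v3: center (-23/48, -1/24), radius 1/108; v4: center (-25/48, -1/24), radius 1/120; v5: center (11/20, 1/40), radius 1/120

Nesting under w3 composes maps z -> c + r*z down each v-path.
tracing v3 down its 2-map path: center (-23/48, -1/24), radius 1/108
tracing v2 down its 2-map path: center (-11/24, 1/24), radius 1/108
tracing v4 down its 2-map path: center (-25/48, -1/24), radius 1/120
tracing v1 down its 2-map path: center (1/2, -1/20), radius 1/120
tracing v5 down its 2-map path: center (11/20, 1/40), radius 1/120


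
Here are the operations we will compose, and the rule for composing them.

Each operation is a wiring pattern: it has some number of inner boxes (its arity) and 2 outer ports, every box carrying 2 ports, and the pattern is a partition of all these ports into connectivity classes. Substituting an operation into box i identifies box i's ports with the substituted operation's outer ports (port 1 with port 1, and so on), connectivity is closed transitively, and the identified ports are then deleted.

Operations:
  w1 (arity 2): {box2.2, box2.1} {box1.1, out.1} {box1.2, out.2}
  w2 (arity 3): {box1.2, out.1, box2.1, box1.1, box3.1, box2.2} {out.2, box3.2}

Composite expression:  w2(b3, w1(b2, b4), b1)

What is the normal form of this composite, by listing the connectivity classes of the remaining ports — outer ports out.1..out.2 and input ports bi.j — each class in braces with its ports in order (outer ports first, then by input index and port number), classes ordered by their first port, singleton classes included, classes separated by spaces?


{out.1, b1.1, b2.1, b2.2, b3.1, b3.2} {out.2, b1.2} {b4.1, b4.2}

Connectivity passes through glued w2-boundaries; trace each wire chain.
w1 over (b2, b4) gives {out.1, b2.1} {out.2, b2.2} {b4.1, b4.2}, out.j being that stage's outer ports
w2 over (b3, b2, b4, b1) gives {out.1, b1.1, b2.1, b2.2, b3.1, b3.2} {out.2, b1.2} {b4.1, b4.2}, out.j being that stage's outer ports


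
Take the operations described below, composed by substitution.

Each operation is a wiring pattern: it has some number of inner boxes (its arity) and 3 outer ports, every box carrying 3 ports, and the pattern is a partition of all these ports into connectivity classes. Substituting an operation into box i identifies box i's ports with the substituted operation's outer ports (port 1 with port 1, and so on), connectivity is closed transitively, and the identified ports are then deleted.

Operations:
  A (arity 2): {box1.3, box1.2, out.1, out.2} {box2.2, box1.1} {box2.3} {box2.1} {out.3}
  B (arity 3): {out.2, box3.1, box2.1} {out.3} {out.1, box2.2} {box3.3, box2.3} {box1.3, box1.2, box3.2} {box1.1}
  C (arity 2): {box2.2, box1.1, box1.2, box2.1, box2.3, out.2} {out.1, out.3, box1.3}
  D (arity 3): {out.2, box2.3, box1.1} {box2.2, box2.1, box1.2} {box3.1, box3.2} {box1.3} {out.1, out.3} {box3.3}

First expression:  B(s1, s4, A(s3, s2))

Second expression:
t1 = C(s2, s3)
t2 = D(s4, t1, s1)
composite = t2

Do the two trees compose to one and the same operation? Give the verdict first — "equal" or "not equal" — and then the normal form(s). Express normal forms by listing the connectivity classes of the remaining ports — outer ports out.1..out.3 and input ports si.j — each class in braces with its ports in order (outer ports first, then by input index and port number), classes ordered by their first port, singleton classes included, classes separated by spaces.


not equal; first: {out.1, s4.2} {out.2, s1.2, s1.3, s3.2, s3.3, s4.1} {out.3} {s1.1} {s2.1} {s2.2, s3.1} {s2.3} {s4.3}; second: {out.1, out.3} {out.2, s2.1, s2.2, s2.3, s3.1, s3.2, s3.3, s4.1, s4.2} {s1.1, s1.2} {s1.3} {s4.3}

The first expression, normalized: {out.1, s4.2} {out.2, s1.2, s1.3, s3.2, s3.3, s4.1} {out.3} {s1.1} {s2.1} {s2.2, s3.1} {s2.3} {s4.3}
The second expression, normalized: {out.1, out.3} {out.2, s2.1, s2.2, s2.3, s3.1, s3.2, s3.3, s4.1, s4.2} {s1.1, s1.2} {s1.3} {s4.3}
Distinct normal forms: not equal.


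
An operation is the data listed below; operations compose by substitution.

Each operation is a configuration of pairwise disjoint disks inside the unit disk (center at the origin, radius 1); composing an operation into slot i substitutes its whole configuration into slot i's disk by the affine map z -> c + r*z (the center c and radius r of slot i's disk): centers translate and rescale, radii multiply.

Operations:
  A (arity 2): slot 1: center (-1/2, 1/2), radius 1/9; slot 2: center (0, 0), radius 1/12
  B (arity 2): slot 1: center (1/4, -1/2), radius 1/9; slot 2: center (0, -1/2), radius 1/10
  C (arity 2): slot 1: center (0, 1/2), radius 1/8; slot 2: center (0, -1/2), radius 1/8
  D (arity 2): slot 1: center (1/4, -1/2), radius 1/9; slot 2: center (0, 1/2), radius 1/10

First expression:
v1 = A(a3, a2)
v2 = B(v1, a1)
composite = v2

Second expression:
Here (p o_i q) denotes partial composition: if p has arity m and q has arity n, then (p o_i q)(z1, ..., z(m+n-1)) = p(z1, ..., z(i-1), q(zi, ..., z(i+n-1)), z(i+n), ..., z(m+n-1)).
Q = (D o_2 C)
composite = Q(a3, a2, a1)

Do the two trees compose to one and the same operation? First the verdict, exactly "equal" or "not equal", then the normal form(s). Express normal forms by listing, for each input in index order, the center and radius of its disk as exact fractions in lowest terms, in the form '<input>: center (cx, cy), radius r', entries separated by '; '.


The first composite normalizes to a1: center (0, -1/2), radius 1/10; a2: center (1/4, -1/2), radius 1/108; a3: center (7/36, -4/9), radius 1/81
The second composite normalizes to a1: center (0, 9/20), radius 1/80; a2: center (0, 11/20), radius 1/80; a3: center (1/4, -1/2), radius 1/9
The normal forms differ: not equal.

not equal: they reduce to a1: center (0, -1/2), radius 1/10; a2: center (1/4, -1/2), radius 1/108; a3: center (7/36, -4/9), radius 1/81 and a1: center (0, 9/20), radius 1/80; a2: center (0, 11/20), radius 1/80; a3: center (1/4, -1/2), radius 1/9


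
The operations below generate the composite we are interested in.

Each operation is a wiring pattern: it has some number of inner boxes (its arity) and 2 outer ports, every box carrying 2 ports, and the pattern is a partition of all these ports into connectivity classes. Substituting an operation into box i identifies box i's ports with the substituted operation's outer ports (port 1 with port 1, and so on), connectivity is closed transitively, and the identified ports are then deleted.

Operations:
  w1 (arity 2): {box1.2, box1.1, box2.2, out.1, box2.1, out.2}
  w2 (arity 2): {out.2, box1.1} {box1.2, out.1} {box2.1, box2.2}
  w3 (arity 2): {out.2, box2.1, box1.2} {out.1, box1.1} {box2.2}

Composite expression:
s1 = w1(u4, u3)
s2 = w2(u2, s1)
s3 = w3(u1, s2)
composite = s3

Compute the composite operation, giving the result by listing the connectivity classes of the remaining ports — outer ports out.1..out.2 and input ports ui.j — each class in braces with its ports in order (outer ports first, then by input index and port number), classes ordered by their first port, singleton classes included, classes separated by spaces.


{out.1, u1.1} {out.2, u1.2, u2.2} {u2.1} {u3.1, u3.2, u4.1, u4.2}


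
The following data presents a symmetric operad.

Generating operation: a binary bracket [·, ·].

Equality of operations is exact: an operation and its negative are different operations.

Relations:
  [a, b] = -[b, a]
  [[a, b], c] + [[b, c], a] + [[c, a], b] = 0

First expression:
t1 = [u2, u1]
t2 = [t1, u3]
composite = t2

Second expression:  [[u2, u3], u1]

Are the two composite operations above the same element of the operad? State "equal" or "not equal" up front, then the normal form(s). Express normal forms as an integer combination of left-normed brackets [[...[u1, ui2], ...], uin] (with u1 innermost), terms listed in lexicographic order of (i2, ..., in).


not equal: they reduce to -[[u1, u2], u3] and -[[u1, u2], u3] + [[u1, u3], u2]

In normal form, the first expression is -[[u1, u2], u3]
In normal form, the second expression is -[[u1, u2], u3] + [[u1, u3], u2]
The normal forms differ: not equal.


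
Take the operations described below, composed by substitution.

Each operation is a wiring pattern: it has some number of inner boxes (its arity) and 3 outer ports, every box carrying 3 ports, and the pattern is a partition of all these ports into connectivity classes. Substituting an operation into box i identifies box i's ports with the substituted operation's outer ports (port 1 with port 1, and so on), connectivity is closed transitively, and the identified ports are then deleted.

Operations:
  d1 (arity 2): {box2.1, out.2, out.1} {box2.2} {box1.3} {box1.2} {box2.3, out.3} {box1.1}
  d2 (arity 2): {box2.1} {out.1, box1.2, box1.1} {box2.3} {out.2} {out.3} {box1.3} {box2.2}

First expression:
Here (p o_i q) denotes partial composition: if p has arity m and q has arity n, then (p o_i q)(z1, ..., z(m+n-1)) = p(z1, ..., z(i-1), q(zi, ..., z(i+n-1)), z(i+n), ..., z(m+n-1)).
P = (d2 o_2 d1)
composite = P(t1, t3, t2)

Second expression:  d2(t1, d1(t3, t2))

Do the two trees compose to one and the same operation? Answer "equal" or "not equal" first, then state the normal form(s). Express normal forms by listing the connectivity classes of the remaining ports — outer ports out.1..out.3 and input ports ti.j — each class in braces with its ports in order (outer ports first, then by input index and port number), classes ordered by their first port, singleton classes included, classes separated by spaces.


equal; the common form is {out.1, t1.1, t1.2} {out.2} {out.3} {t1.3} {t2.1} {t2.2} {t2.3} {t3.1} {t3.2} {t3.3}

Normal form of the first expression: {out.1, t1.1, t1.2} {out.2} {out.3} {t1.3} {t2.1} {t2.2} {t2.3} {t3.1} {t3.2} {t3.3}
Normal form of the second expression: {out.1, t1.1, t1.2} {out.2} {out.3} {t1.3} {t2.1} {t2.2} {t2.3} {t3.1} {t3.2} {t3.3}
Same normal form: equal.


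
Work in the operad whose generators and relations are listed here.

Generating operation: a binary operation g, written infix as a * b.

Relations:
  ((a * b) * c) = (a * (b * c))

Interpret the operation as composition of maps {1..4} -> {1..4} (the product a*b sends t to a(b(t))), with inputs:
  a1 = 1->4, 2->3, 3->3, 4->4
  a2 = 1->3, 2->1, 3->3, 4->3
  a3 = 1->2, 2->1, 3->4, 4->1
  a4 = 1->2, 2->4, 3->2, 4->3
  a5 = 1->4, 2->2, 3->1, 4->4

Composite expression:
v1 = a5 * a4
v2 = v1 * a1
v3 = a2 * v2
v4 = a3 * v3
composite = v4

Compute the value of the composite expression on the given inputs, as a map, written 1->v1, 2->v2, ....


1->4, 2->2, 3->2, 4->4

(a5 * a4) = 1->2, 2->4, 3->2, 4->1
((a5 * a4) * a1) = 1->1, 2->2, 3->2, 4->1
(a2 * ((a5 * a4) * a1)) = 1->3, 2->1, 3->1, 4->3
(a3 * (a2 * ((a5 * a4) * a1))) = 1->4, 2->2, 3->2, 4->4


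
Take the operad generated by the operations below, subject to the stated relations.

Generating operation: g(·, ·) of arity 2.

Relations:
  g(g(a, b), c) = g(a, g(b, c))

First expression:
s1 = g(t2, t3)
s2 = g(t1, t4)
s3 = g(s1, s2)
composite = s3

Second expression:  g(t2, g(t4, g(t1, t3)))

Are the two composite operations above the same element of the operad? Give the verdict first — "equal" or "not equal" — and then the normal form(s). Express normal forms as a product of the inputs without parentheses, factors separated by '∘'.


not equal; the first gives t2 ∘ t3 ∘ t1 ∘ t4 and the second t2 ∘ t4 ∘ t1 ∘ t3


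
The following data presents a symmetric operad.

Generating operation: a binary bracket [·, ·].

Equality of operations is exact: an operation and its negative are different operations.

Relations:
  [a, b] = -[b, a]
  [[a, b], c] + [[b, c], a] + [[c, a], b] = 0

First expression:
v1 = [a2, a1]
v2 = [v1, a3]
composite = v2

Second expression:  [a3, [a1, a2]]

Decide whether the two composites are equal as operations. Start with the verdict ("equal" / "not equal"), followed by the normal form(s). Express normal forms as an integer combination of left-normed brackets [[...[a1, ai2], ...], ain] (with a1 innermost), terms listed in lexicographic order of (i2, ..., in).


equal; the common form is -[[a1, a2], a3]

In normal form, the first expression is -[[a1, a2], a3]
In normal form, the second expression is -[[a1, a2], a3]
Same normal form: equal.


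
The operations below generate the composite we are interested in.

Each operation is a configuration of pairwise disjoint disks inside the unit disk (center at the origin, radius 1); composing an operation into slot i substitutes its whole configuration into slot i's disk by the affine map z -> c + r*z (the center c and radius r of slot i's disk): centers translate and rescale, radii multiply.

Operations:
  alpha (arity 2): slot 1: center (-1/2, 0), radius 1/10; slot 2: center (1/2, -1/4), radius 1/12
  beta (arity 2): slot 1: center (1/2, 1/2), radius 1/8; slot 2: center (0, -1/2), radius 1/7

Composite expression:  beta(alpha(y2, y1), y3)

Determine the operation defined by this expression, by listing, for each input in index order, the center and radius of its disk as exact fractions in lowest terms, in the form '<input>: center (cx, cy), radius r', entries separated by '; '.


y1: center (9/16, 15/32), radius 1/96; y2: center (7/16, 1/2), radius 1/80; y3: center (0, -1/2), radius 1/7

Only the slot chain above each y matters under beta; compose those maps.
input y2: applying the 2 nested substitutions gives center (7/16, 1/2), radius 1/80
input y1: applying the 2 nested substitutions gives center (9/16, 15/32), radius 1/96
input y3: applying the 1 nested substitution gives center (0, -1/2), radius 1/7


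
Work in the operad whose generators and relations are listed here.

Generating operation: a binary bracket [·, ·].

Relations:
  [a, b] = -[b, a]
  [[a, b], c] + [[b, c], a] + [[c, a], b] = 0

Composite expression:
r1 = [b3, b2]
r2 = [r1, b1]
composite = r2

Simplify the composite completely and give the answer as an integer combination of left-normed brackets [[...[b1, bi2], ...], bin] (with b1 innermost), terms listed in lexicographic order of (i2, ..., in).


[[b1, b2], b3] - [[b1, b3], b2]

Expand each bracket as ab - ba; the b1-initial words give the coefficients.
Composite bracket: [[b3, b2], b1]
Applying ab - ba throughout gives 4 signed words (2^2 = 4).
Keep just the words that open with b1:
  b1b2b3 appears with sign +1, giving the term +[[b1, b2], b3]
  b1b3b2 appears with sign -1, giving the term -[[b1, b3], b2]


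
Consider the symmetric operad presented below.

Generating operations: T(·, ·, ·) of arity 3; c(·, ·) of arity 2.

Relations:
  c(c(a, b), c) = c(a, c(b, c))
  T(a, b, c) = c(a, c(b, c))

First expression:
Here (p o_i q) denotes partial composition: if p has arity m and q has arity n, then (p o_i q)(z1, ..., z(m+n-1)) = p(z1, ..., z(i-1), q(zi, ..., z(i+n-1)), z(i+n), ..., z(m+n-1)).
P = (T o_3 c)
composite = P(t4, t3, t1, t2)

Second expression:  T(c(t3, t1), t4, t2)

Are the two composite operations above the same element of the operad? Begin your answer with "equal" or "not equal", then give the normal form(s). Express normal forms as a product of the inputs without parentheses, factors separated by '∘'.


Normal form of the first expression: t4 ∘ t3 ∘ t1 ∘ t2
Normal form of the second expression: t3 ∘ t1 ∘ t4 ∘ t2
No match — not equal.

not equal: they reduce to t4 ∘ t3 ∘ t1 ∘ t2 and t3 ∘ t1 ∘ t4 ∘ t2


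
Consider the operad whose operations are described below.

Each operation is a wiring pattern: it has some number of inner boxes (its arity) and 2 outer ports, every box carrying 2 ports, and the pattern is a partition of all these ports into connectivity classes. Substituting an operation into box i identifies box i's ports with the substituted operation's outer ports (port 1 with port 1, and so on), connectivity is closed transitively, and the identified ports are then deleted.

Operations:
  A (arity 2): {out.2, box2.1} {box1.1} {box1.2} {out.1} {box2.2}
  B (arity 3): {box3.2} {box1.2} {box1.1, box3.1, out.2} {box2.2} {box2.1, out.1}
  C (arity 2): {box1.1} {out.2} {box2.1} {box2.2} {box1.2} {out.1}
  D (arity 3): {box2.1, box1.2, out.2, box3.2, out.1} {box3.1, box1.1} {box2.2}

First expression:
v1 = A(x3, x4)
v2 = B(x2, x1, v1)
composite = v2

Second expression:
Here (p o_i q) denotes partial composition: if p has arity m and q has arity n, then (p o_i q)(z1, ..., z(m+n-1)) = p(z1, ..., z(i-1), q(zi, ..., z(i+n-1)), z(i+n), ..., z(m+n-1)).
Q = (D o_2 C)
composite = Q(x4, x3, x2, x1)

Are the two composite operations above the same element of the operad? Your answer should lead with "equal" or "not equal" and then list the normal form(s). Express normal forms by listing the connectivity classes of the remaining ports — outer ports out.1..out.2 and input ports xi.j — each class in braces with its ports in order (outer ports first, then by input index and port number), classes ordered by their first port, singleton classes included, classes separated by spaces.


not equal: they reduce to {out.1, x1.1} {out.2, x2.1} {x1.2} {x2.2} {x3.1} {x3.2} {x4.1} {x4.2} and {out.1, out.2, x1.2, x4.2} {x1.1, x4.1} {x2.1} {x2.2} {x3.1} {x3.2}
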